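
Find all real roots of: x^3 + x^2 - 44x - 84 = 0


Let p(x) = x^3 + x^2 - 44x - 84. By the rational root theorem (leading coefficient 1), any rational root is an integer divisor of 84: try ±1, ±2, ... in turn.
Test x = 1: value = -126 ≠ 0.
Test x = -1: value = -40 ≠ 0.
Test x = 2: value = -160 ≠ 0.
Test x = -2: value = 0 ✓, so (x + 2) is a factor.
Synthetic division by (x + 2): bring down 1; 1(-2) + 1 = -1; (-1)(-2) - 44 = -42; (-42)(-2) - 84 = 0 → quotient x^2 - x - 42, remainder 0.
Solve the quadratic x^2 - x - 42 = 0: discriminant = (-1)^2 - 4(1)(-42) = 1 + 168 = 169.
sqrt(169) = 13, so x = (1 ± 13)/2: x = 7 or x = -6.

x = -6, x = -2, x = 7


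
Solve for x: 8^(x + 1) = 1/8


Express both sides with the same base.
1/8 = 8^(-1)
Since the bases match, equate exponents: x + 1 = -1
So x = -1 - (1) = -2

x = -2


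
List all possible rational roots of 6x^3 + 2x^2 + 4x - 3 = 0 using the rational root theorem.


Rational root theorem: possible roots are ±p/q where:
  p divides the constant term (-3): p ∈ {1, 3}
  q divides the leading coefficient (6): q ∈ {1, 2, 3, 6}

All possible rational roots: -3, -3/2, -1, -1/2, -1/3, -1/6, 1/6, 1/3, 1/2, 1, 3/2, 3

-3, -3/2, -1, -1/2, -1/3, -1/6, 1/6, 1/3, 1/2, 1, 3/2, 3


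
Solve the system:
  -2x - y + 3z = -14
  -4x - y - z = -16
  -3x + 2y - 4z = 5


Using Cramer's rule. Expand each determinant along the first row.
D  = (-2)*[(-1)*(-4) - (-1)*2] - (-1)*[(-4)*(-4) - (-1)*(-3)] + 3*[(-4)*2 - (-1)*(-3)]
  = (-2)*(6) - (-1)*(13) + 3*(-11) = -32
Dx = (-14)*[(-1)*(-4) - (-1)*2] - (-1)*[(-16)*(-4) - (-1)*5] + 3*[(-16)*2 - (-1)*5]
  = (-14)*(6) - (-1)*(69) + 3*(-27) = -96
Dy = (-2)*[(-16)*(-4) - (-1)*5] - (-14)*[(-4)*(-4) - (-1)*(-3)] + 3*[(-4)*5 - (-16)*(-3)]
  = (-2)*(69) - (-14)*(13) + 3*(-68) = -160
Dz = (-2)*[(-1)*5 - (-16)*2] - (-1)*[(-4)*5 - (-16)*(-3)] + (-14)*[(-4)*2 - (-1)*(-3)]
  = (-2)*(27) - (-1)*(-68) + (-14)*(-11) = 32
x = Dx/D = -96/-32 = 3, y = Dy/D = -160/-32 = 5, z = Dz/D = 32/-32 = -1
Check eq1: (-2)(3) + (-1)(5) + (3)(-1) = -14 = -14 ✓
Check eq2: (-4)(3) + (-1)(5) + (-1)(-1) = -16 = -16 ✓
Check eq3: (-3)(3) + (2)(5) + (-4)(-1) = 5 = 5 ✓

x = 3, y = 5, z = -1


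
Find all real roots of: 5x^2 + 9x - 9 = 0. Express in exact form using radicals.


Using the quadratic formula: x = (-b ± sqrt(b^2 - 4ac)) / (2a)
Here a = 5, b = 9, c = -9
Discriminant = b^2 - 4ac = 9^2 - 4(5)(-9) = 81 + 180 = 261
Since discriminant = 261 > 0, there are two real roots.
x = (-9 ± 3*sqrt(29)) / 10
Numerically: x ≈ 0.7155 or x ≈ -2.5155

x = (-9 + 3*sqrt(29)) / 10 or x = (-9 - 3*sqrt(29)) / 10


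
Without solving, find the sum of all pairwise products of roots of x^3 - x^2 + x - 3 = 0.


By Vieta's formulas for x^3 + bx^2 + cx + d = 0:
  r1 + r2 + r3 = -b/a = 1
  r1*r2 + r1*r3 + r2*r3 = c/a = 1
  r1*r2*r3 = -d/a = 3


Sum of pairwise products = 1


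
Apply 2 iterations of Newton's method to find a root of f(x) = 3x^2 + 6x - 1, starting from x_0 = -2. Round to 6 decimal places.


Newton's method: x_(n+1) = x_n - f(x_n)/f'(x_n)
f(x) = 3x^2 + 6x - 1
f'(x) = 6x + 6

Iteration 1:
  f(-2.000000) = -1.000000
  f'(-2.000000) = -6.000000
  x_1 = -2.000000 - (-1.000000)/(-6.000000) = -2.166667

Iteration 2:
  f(-2.166667) = 0.083333
  f'(-2.166667) = -7.000000
  x_2 = -2.166667 - (0.083333)/(-7.000000) = -2.154762

x_2 = -2.154762


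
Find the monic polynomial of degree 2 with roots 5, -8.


A monic polynomial with roots 5, -8 is:
p(x) = (x - 5)(x + 8)
After multiplying by (x - 5): x - 5
After multiplying by (x + 8): x^2 + 3x - 40

x^2 + 3x - 40


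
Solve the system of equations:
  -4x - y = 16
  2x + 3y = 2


Using Cramer's rule:
Determinant D = (-4)(3) - (2)(-1) = -12 + 2 = -10
Dx = (16)(3) - (2)(-1) = 48 + 2 = 50
Dy = (-4)(2) - (2)(16) = -8 - 32 = -40
x = Dx/D = 50/-10 = -5
y = Dy/D = -40/-10 = 4

x = -5, y = 4


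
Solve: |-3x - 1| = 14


An absolute value equation |expr| = 14 gives two cases:
Case 1: -3x - 1 = 14
  -3x = 15, so x = -5
Case 2: -3x - 1 = -14
  -3x = -13, so x = 13/3

x = -5, x = 13/3


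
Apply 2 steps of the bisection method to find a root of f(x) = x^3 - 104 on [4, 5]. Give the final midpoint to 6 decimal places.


f(x) = x^3 - 104
f(4) = -40 < 0
f(5) = 21 > 0

Step 1: midpoint = (4.000000 + 5.000000)/2 = 4.500000
  f(4.500000) = -12.875000
  f(mid) < 0, so root is in [4.500000, 5.000000]

Step 2: midpoint = (4.500000 + 5.000000)/2 = 4.750000
  f(4.750000) = 3.171875
  f(mid) > 0, so root is in [4.500000, 4.750000]

midpoint = 4.750000


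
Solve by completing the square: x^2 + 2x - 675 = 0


Start: x^2 + 2x - 675 = 0
Move constant: x^2 + 2x = 675
Half of 2 is 1, squared is 1
Add 1 to both sides: x^2 + 2x + 1 = 676
(x + 1)^2 = 676
x + 1 = ±26
x = -1 + 26 = 25 or x = -1 - 26 = -27

x = -27, x = 25


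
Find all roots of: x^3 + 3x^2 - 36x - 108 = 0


Let p(x) = x^3 + 3x^2 - 36x - 108. By the rational root theorem (leading coefficient 1), any rational root is an integer divisor of 108: try ±1, ±2, ... in turn.
Test x = 1: value = -140 ≠ 0.
Test x = -1: value = -70 ≠ 0.
Test x = 2: value = -160 ≠ 0.
Test x = -2: value = -32 ≠ 0.
Test x = 3: value = -162 ≠ 0.
Test x = -3: value = 0 ✓, so (x + 3) is a factor.
Synthetic division by (x + 3): bring down 1; 1(-3) + 3 = 0; 0(-3) - 36 = -36; (-36)(-3) - 108 = 0 → quotient x^2 - 36, remainder 0.
Solve the quadratic x^2 - 36 = 0: discriminant = 0^2 - 4(1)(-36) = 0 + 144 = 144.
sqrt(144) = 12, so x = (0 ± 12)/2: x = 6 or x = -6.
Collecting all roots found:

x = -6, x = -3, x = 6


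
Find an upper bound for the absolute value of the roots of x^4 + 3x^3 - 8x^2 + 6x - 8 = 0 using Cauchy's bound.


Cauchy's bound: all roots r satisfy |r| <= 1 + max(|a_i/a_n|) for i = 0,...,n-1
where a_n is the leading coefficient.

Coefficients: [1, 3, -8, 6, -8]
Leading coefficient a_n = 1
Ratios |a_i/a_n|: 3, 8, 6, 8
Maximum ratio: 8
Cauchy's bound: |r| <= 1 + 8 = 9

Upper bound = 9


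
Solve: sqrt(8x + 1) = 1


Square both sides: 8x + 1 = 1^2 = 1
8x = 1 - 1 = 0
x = 0
Check: sqrt(8*0 + 1) = sqrt(1) = 1 ✓

x = 0


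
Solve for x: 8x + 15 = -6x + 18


Starting with: 8x + 15 = -6x + 18
Move all x terms to left: (8 + 6)x = 18 - 15
Simplify: 14x = 3
Divide both sides by 14: x = 3/14

x = 3/14


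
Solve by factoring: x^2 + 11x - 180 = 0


We need two numbers that multiply to -180 and add to 11.
Those numbers are 20 and -9 (since 20 * (-9) = -180 and 20 + (-9) = 11).
So x^2 + 11x - 180 = (x + 20)(x - 9) = 0
Setting each factor to zero: x = -20 or x = 9

x = -20, x = 9


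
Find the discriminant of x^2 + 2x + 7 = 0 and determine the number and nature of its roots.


For ax^2 + bx + c = 0, discriminant D = b^2 - 4ac
Here a = 1, b = 2, c = 7
D = (2)^2 - 4(1)(7) = 4 - 28 = -24

D = -24 < 0
The equation has no real roots (2 complex conjugate roots).

Discriminant = -24, no real roots (2 complex conjugate roots)


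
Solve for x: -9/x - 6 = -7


Subtract -6 from both sides: -9/x = -1
Multiply both sides by x: -9 = -1 * x
Divide by -1: x = 9

x = 9


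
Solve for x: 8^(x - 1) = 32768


Express both sides with the same base.
32768 = 8^5
Since the bases match, equate exponents: x - 1 = 5
So x = 5 - (-1) = 6

x = 6


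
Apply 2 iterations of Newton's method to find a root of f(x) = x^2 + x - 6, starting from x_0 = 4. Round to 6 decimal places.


Newton's method: x_(n+1) = x_n - f(x_n)/f'(x_n)
f(x) = x^2 + x - 6
f'(x) = 2x + 1

Iteration 1:
  f(4.000000) = 14.000000
  f'(4.000000) = 9.000000
  x_1 = 4.000000 - (14.000000)/(9.000000) = 2.444444

Iteration 2:
  f(2.444444) = 2.419753
  f'(2.444444) = 5.888889
  x_2 = 2.444444 - (2.419753)/(5.888889) = 2.033543

x_2 = 2.033543


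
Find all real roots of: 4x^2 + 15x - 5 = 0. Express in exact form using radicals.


Using the quadratic formula: x = (-b ± sqrt(b^2 - 4ac)) / (2a)
Here a = 4, b = 15, c = -5
Discriminant = b^2 - 4ac = 15^2 - 4(4)(-5) = 225 + 80 = 305
Since discriminant = 305 > 0, there are two real roots.
x = (-15 ± sqrt(305)) / 8
Numerically: x ≈ 0.3080 or x ≈ -4.0580

x = (-15 + sqrt(305)) / 8 or x = (-15 - sqrt(305)) / 8


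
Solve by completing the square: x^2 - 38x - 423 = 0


Start: x^2 - 38x - 423 = 0
Move constant: x^2 - 38x = 423
Half of -38 is -19, squared is 361
Add 361 to both sides: x^2 - 38x + 361 = 784
(x - 19)^2 = 784
x - 19 = ±28
x = 19 + 28 = 47 or x = 19 - 28 = -9

x = -9, x = 47


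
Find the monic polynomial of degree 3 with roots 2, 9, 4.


A monic polynomial with roots 2, 9, 4 is:
p(x) = (x - 2)(x - 9)(x - 4)
After multiplying by (x - 2): x - 2
After multiplying by (x - 9): x^2 - 11x + 18
After multiplying by (x - 4): x^3 - 15x^2 + 62x - 72

x^3 - 15x^2 + 62x - 72


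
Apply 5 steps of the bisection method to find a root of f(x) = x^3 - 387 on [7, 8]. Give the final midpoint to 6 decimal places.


f(x) = x^3 - 387
f(7) = -44 < 0
f(8) = 125 > 0

Step 1: midpoint = (7.000000 + 8.000000)/2 = 7.500000
  f(7.500000) = 34.875000
  f(mid) > 0, so root is in [7.000000, 7.500000]

Step 2: midpoint = (7.000000 + 7.500000)/2 = 7.250000
  f(7.250000) = -5.921875
  f(mid) < 0, so root is in [7.250000, 7.500000]

Step 3: midpoint = (7.250000 + 7.500000)/2 = 7.375000
  f(7.375000) = 14.130859
  f(mid) > 0, so root is in [7.250000, 7.375000]

Step 4: midpoint = (7.250000 + 7.375000)/2 = 7.312500
  f(7.312500) = 4.018799
  f(mid) > 0, so root is in [7.250000, 7.312500]

Step 5: midpoint = (7.250000 + 7.312500)/2 = 7.281250
  f(7.281250) = -0.972870
  f(mid) < 0, so root is in [7.281250, 7.312500]

midpoint = 7.281250


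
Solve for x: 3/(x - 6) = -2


Multiply both sides by (x - 6): 3 = -2(x - 6)
Distribute: 3 = -2x + 12
-2x = 3 - 12 = -9
x = 9/2

x = 9/2


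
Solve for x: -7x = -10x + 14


Starting with: -7x = -10x + 14
Move all x terms to left: (-7 + 10)x = 14 - 0
Simplify: 3x = 14
Divide both sides by 3: x = 14/3

x = 14/3


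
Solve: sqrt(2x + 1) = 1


Square both sides: 2x + 1 = 1^2 = 1
2x = 1 - 1 = 0
x = 0
Check: sqrt(2*0 + 1) = sqrt(1) = 1 ✓

x = 0


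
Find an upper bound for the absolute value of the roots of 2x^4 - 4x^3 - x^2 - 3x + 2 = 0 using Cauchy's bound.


Cauchy's bound: all roots r satisfy |r| <= 1 + max(|a_i/a_n|) for i = 0,...,n-1
where a_n is the leading coefficient.

Coefficients: [2, -4, -1, -3, 2]
Leading coefficient a_n = 2
Ratios |a_i/a_n|: 2, 1/2, 3/2, 1
Maximum ratio: 2
Cauchy's bound: |r| <= 1 + 2 = 3

Upper bound = 3


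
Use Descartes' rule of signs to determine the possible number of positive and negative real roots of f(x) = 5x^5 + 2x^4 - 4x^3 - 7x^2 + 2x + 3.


Descartes' rule of signs:

For positive roots, count sign changes in f(x) = 5x^5 + 2x^4 - 4x^3 - 7x^2 + 2x + 3:
Signs of coefficients: +, +, -, -, +, +
Number of sign changes: 2
Possible positive real roots: 2, 0

For negative roots, examine f(-x) = -5x^5 + 2x^4 + 4x^3 - 7x^2 - 2x + 3:
Signs of coefficients: -, +, +, -, -, +
Number of sign changes: 3
Possible negative real roots: 3, 1

Positive roots: 2 or 0; Negative roots: 3 or 1


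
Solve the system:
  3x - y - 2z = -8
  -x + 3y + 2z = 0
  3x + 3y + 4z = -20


Using Cramer's rule. Expand each determinant along the first row.
D  = 3*[3*4 - 2*3] - (-1)*[(-1)*4 - 2*3] + (-2)*[(-1)*3 - 3*3]
  = 3*(6) - (-1)*(-10) + (-2)*(-12) = 32
Dx = (-8)*[3*4 - 2*3] - (-1)*[0*4 - 2*(-20)] + (-2)*[0*3 - 3*(-20)]
  = (-8)*(6) - (-1)*(40) + (-2)*(60) = -128
Dy = 3*[0*4 - 2*(-20)] - (-8)*[(-1)*4 - 2*3] + (-2)*[(-1)*(-20) - 0*3]
  = 3*(40) - (-8)*(-10) + (-2)*(20) = 0
Dz = 3*[3*(-20) - 0*3] - (-1)*[(-1)*(-20) - 0*3] + (-8)*[(-1)*3 - 3*3]
  = 3*(-60) - (-1)*(20) + (-8)*(-12) = -64
x = Dx/D = -128/32 = -4, y = Dy/D = 0/32 = 0, z = Dz/D = -64/32 = -2
Check eq1: (3)(-4) + (-1)(0) + (-2)(-2) = -8 = -8 ✓
Check eq2: (-1)(-4) + (3)(0) + (2)(-2) = 0 = 0 ✓
Check eq3: (3)(-4) + (3)(0) + (4)(-2) = -20 = -20 ✓

x = -4, y = 0, z = -2


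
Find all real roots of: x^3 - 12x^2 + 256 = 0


Let p(x) = x^3 - 12x^2 + 256. By the rational root theorem (leading coefficient 1), any rational root is an integer divisor of 256: try ±1, ±2, ... in turn.
Test x = 1: value = 245 ≠ 0.
Test x = -1: value = 243 ≠ 0.
Test x = 2: value = 216 ≠ 0.
Test x = -2: value = 200 ≠ 0.
Test x = 4: value = 128 ≠ 0.
Test x = -4: value = 0 ✓, so (x + 4) is a factor.
Synthetic division by (x + 4): bring down 1; 1(-4) - 12 = -16; (-16)(-4) + 0 = 64; 64(-4) + 256 = 0 → quotient x^2 - 16x + 64, remainder 0.
Solve the quadratic x^2 - 16x + 64 = 0: discriminant = (-16)^2 - 4(1)(64) = 256 - 256 = 0.
Discriminant = 0, so a double root: x = 16/2 = 8.

x = -4, x = 8 (multiplicity 2)


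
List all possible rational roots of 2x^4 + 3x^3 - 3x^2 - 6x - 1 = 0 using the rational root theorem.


Rational root theorem: possible roots are ±p/q where:
  p divides the constant term (-1): p ∈ {1}
  q divides the leading coefficient (2): q ∈ {1, 2}

All possible rational roots: -1, -1/2, 1/2, 1

-1, -1/2, 1/2, 1


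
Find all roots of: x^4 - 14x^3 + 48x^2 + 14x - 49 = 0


Let p(x) = x^4 - 14x^3 + 48x^2 + 14x - 49. By the rational root theorem (leading coefficient 1), any rational root is an integer divisor of 49: try ±1, ±2, ... in turn.
Test x = 1: value = 0 ✓, so (x - 1) is a factor.
Synthetic division by (x - 1): bring down 1; 1(1) - 14 = -13; (-13)(1) + 48 = 35; 35(1) + 14 = 49; 49(1) - 49 = 0 → quotient x^3 - 13x^2 + 35x + 49, remainder 0.
Continue with the quotient x^3 - 13x^2 + 35x + 49 (candidates must divide 49; re-test x = 1 first in case it repeats).
Test x = 1: value = 72 ≠ 0.
Test x = -1: value = 0 ✓, so (x + 1) is a factor.
Synthetic division by (x + 1): bring down 1; 1(-1) - 13 = -14; (-14)(-1) + 35 = 49; 49(-1) + 49 = 0 → quotient x^2 - 14x + 49, remainder 0.
Solve the quadratic x^2 - 14x + 49 = 0: discriminant = (-14)^2 - 4(1)(49) = 196 - 196 = 0.
Discriminant = 0, so a double root: x = 14/2 = 7.
Collecting all roots found:

x = -1, x = 1, x = 7 (multiplicity 2)


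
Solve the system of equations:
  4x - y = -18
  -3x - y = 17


Using Cramer's rule:
Determinant D = (4)(-1) - (-3)(-1) = -4 - 3 = -7
Dx = (-18)(-1) - (17)(-1) = 18 + 17 = 35
Dy = (4)(17) - (-3)(-18) = 68 - 54 = 14
x = Dx/D = 35/-7 = -5
y = Dy/D = 14/-7 = -2

x = -5, y = -2


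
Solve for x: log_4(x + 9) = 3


Convert to exponential form: x + 9 = 4^3 = 64
x = 64 - 9 = 55
Check: log_4(55 + 9) = log_4(64) = log_4(64) = 3 ✓

x = 55


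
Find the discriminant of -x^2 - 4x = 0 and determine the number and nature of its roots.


For ax^2 + bx + c = 0, discriminant D = b^2 - 4ac
Here a = -1, b = -4, c = 0
D = (-4)^2 - 4(-1)(0) = 16 - 0 = 16

D = 16 > 0 and is a perfect square (sqrt = 4)
The equation has 2 distinct real rational roots.

Discriminant = 16, 2 distinct real rational roots


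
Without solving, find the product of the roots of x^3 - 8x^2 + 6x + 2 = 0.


By Vieta's formulas for x^3 + bx^2 + cx + d = 0:
  r1 + r2 + r3 = -b/a = 8
  r1*r2 + r1*r3 + r2*r3 = c/a = 6
  r1*r2*r3 = -d/a = -2


Product = -2


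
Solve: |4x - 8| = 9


An absolute value equation |expr| = 9 gives two cases:
Case 1: 4x - 8 = 9
  4x = 17, so x = 17/4
Case 2: 4x - 8 = -9
  4x = -1, so x = -1/4

x = -1/4, x = 17/4


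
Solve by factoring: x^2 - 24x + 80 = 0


We need two numbers that multiply to 80 and add to -24.
Those numbers are -4 and -20 (since (-4) * (-20) = 80 and (-4) + (-20) = -24).
So x^2 - 24x + 80 = (x - 4)(x - 20) = 0
Setting each factor to zero: x = 4 or x = 20

x = 4, x = 20


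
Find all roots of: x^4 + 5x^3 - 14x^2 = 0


The lowest-degree term is x^2, so x = 0 is a root with multiplicity 2. Factor out x^2:
  x^2 + 5x - 14 = 0
Solve the quadratic x^2 + 5x - 14 = 0: discriminant = 5^2 - 4(1)(-14) = 25 + 56 = 81.
sqrt(81) = 9, so x = (-5 ± 9)/2: x = 2 or x = -7.
Collecting all roots found:

x = -7, x = 0 (multiplicity 2), x = 2


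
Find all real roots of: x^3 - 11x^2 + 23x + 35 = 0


Let p(x) = x^3 - 11x^2 + 23x + 35. By the rational root theorem (leading coefficient 1), any rational root is an integer divisor of 35: try ±1, ±2, ... in turn.
Test x = 1: value = 48 ≠ 0.
Test x = -1: value = 0 ✓, so (x + 1) is a factor.
Synthetic division by (x + 1): bring down 1; 1(-1) - 11 = -12; (-12)(-1) + 23 = 35; 35(-1) + 35 = 0 → quotient x^2 - 12x + 35, remainder 0.
Solve the quadratic x^2 - 12x + 35 = 0: discriminant = (-12)^2 - 4(1)(35) = 144 - 140 = 4.
sqrt(4) = 2, so x = (12 ± 2)/2: x = 7 or x = 5.

x = -1, x = 5, x = 7


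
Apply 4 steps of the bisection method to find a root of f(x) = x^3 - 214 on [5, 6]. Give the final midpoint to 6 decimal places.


f(x) = x^3 - 214
f(5) = -89 < 0
f(6) = 2 > 0

Step 1: midpoint = (5.000000 + 6.000000)/2 = 5.500000
  f(5.500000) = -47.625000
  f(mid) < 0, so root is in [5.500000, 6.000000]

Step 2: midpoint = (5.500000 + 6.000000)/2 = 5.750000
  f(5.750000) = -23.890625
  f(mid) < 0, so root is in [5.750000, 6.000000]

Step 3: midpoint = (5.750000 + 6.000000)/2 = 5.875000
  f(5.875000) = -11.220703
  f(mid) < 0, so root is in [5.875000, 6.000000]

Step 4: midpoint = (5.875000 + 6.000000)/2 = 5.937500
  f(5.937500) = -4.679932
  f(mid) < 0, so root is in [5.937500, 6.000000]

midpoint = 5.937500


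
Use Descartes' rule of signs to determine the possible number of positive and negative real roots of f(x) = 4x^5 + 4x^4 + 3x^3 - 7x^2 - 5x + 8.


Descartes' rule of signs:

For positive roots, count sign changes in f(x) = 4x^5 + 4x^4 + 3x^3 - 7x^2 - 5x + 8:
Signs of coefficients: +, +, +, -, -, +
Number of sign changes: 2
Possible positive real roots: 2, 0

For negative roots, examine f(-x) = -4x^5 + 4x^4 - 3x^3 - 7x^2 + 5x + 8:
Signs of coefficients: -, +, -, -, +, +
Number of sign changes: 3
Possible negative real roots: 3, 1

Positive roots: 2 or 0; Negative roots: 3 or 1


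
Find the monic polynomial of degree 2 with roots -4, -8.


A monic polynomial with roots -4, -8 is:
p(x) = (x + 4)(x + 8)
After multiplying by (x + 4): x + 4
After multiplying by (x + 8): x^2 + 12x + 32

x^2 + 12x + 32


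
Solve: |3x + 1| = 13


An absolute value equation |expr| = 13 gives two cases:
Case 1: 3x + 1 = 13
  3x = 12, so x = 4
Case 2: 3x + 1 = -13
  3x = -14, so x = -14/3

x = -14/3, x = 4


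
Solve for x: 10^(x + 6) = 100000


Express both sides with the same base.
100000 = 10^5
Since the bases match, equate exponents: x + 6 = 5
So x = 5 - (6) = -1

x = -1


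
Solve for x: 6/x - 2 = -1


Subtract -2 from both sides: 6/x = 1
Multiply both sides by x: 6 = 1 * x
Divide by 1: x = 6

x = 6


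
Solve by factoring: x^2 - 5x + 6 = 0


We need two numbers that multiply to 6 and add to -5.
Those numbers are -2 and -3 (since (-2) * (-3) = 6 and (-2) + (-3) = -5).
So x^2 - 5x + 6 = (x - 2)(x - 3) = 0
Setting each factor to zero: x = 2 or x = 3

x = 2, x = 3


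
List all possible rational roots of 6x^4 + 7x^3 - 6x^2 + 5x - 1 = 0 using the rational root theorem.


Rational root theorem: possible roots are ±p/q where:
  p divides the constant term (-1): p ∈ {1}
  q divides the leading coefficient (6): q ∈ {1, 2, 3, 6}

All possible rational roots: -1, -1/2, -1/3, -1/6, 1/6, 1/3, 1/2, 1

-1, -1/2, -1/3, -1/6, 1/6, 1/3, 1/2, 1


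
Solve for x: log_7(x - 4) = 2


Convert to exponential form: x - 4 = 7^2 = 49
x = 49 + 4 = 53
Check: log_7(53 - 4) = log_7(49) = log_7(49) = 2 ✓

x = 53


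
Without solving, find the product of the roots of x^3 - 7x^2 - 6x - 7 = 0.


By Vieta's formulas for x^3 + bx^2 + cx + d = 0:
  r1 + r2 + r3 = -b/a = 7
  r1*r2 + r1*r3 + r2*r3 = c/a = -6
  r1*r2*r3 = -d/a = 7


Product = 7


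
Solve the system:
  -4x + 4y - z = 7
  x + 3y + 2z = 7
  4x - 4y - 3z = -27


Using Cramer's rule. Expand each determinant along the first row.
D  = (-4)*[3*(-3) - 2*(-4)] - 4*[1*(-3) - 2*4] + (-1)*[1*(-4) - 3*4]
  = (-4)*(-1) - 4*(-11) + (-1)*(-16) = 64
Dx = 7*[3*(-3) - 2*(-4)] - 4*[7*(-3) - 2*(-27)] + (-1)*[7*(-4) - 3*(-27)]
  = 7*(-1) - 4*(33) + (-1)*(53) = -192
Dy = (-4)*[7*(-3) - 2*(-27)] - 7*[1*(-3) - 2*4] + (-1)*[1*(-27) - 7*4]
  = (-4)*(33) - 7*(-11) + (-1)*(-55) = 0
Dz = (-4)*[3*(-27) - 7*(-4)] - 4*[1*(-27) - 7*4] + 7*[1*(-4) - 3*4]
  = (-4)*(-53) - 4*(-55) + 7*(-16) = 320
x = Dx/D = -192/64 = -3, y = Dy/D = 0/64 = 0, z = Dz/D = 320/64 = 5
Check eq1: (-4)(-3) + (4)(0) + (-1)(5) = 7 = 7 ✓
Check eq2: (1)(-3) + (3)(0) + (2)(5) = 7 = 7 ✓
Check eq3: (4)(-3) + (-4)(0) + (-3)(5) = -27 = -27 ✓

x = -3, y = 0, z = 5


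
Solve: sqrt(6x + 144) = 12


Square both sides: 6x + 144 = 12^2 = 144
6x = 144 - 144 = 0
x = 0
Check: sqrt(6*0 + 144) = sqrt(144) = 12 ✓

x = 0


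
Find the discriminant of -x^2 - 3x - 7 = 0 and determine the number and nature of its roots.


For ax^2 + bx + c = 0, discriminant D = b^2 - 4ac
Here a = -1, b = -3, c = -7
D = (-3)^2 - 4(-1)(-7) = 9 - 28 = -19

D = -19 < 0
The equation has no real roots (2 complex conjugate roots).

Discriminant = -19, no real roots (2 complex conjugate roots)


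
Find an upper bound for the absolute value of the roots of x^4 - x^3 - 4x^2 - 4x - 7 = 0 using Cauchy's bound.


Cauchy's bound: all roots r satisfy |r| <= 1 + max(|a_i/a_n|) for i = 0,...,n-1
where a_n is the leading coefficient.

Coefficients: [1, -1, -4, -4, -7]
Leading coefficient a_n = 1
Ratios |a_i/a_n|: 1, 4, 4, 7
Maximum ratio: 7
Cauchy's bound: |r| <= 1 + 7 = 8

Upper bound = 8


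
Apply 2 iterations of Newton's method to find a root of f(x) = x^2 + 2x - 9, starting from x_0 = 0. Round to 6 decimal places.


Newton's method: x_(n+1) = x_n - f(x_n)/f'(x_n)
f(x) = x^2 + 2x - 9
f'(x) = 2x + 2

Iteration 1:
  f(0.000000) = -9.000000
  f'(0.000000) = 2.000000
  x_1 = 0.000000 - (-9.000000)/(2.000000) = 4.500000

Iteration 2:
  f(4.500000) = 20.250000
  f'(4.500000) = 11.000000
  x_2 = 4.500000 - (20.250000)/(11.000000) = 2.659091

x_2 = 2.659091


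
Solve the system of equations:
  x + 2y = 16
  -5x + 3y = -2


Using Cramer's rule:
Determinant D = (1)(3) - (-5)(2) = 3 + 10 = 13
Dx = (16)(3) - (-2)(2) = 48 + 4 = 52
Dy = (1)(-2) - (-5)(16) = -2 + 80 = 78
x = Dx/D = 52/13 = 4
y = Dy/D = 78/13 = 6

x = 4, y = 6


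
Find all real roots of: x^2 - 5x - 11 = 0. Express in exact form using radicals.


Using the quadratic formula: x = (-b ± sqrt(b^2 - 4ac)) / (2a)
Here a = 1, b = -5, c = -11
Discriminant = b^2 - 4ac = (-5)^2 - 4(1)(-11) = 25 + 44 = 69
Since discriminant = 69 > 0, there are two real roots.
x = (5 ± sqrt(69)) / 2
Numerically: x ≈ 6.6533 or x ≈ -1.6533

x = (5 + sqrt(69)) / 2 or x = (5 - sqrt(69)) / 2


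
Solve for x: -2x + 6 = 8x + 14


Starting with: -2x + 6 = 8x + 14
Move all x terms to left: (-2 - 8)x = 14 - 6
Simplify: -10x = 8
Divide both sides by -10: x = -4/5

x = -4/5


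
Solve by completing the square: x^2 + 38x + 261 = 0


Start: x^2 + 38x + 261 = 0
Move constant: x^2 + 38x = -261
Half of 38 is 19, squared is 361
Add 361 to both sides: x^2 + 38x + 361 = 100
(x + 19)^2 = 100
x + 19 = ±10
x = -19 + 10 = -9 or x = -19 - 10 = -29

x = -29, x = -9


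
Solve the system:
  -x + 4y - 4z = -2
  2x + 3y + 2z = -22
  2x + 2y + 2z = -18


Using Cramer's rule. Expand each determinant along the first row.
D  = (-1)*[3*2 - 2*2] - 4*[2*2 - 2*2] + (-4)*[2*2 - 3*2]
  = (-1)*(2) - 4*(0) + (-4)*(-2) = 6
Dx = (-2)*[3*2 - 2*2] - 4*[(-22)*2 - 2*(-18)] + (-4)*[(-22)*2 - 3*(-18)]
  = (-2)*(2) - 4*(-8) + (-4)*(10) = -12
Dy = (-1)*[(-22)*2 - 2*(-18)] - (-2)*[2*2 - 2*2] + (-4)*[2*(-18) - (-22)*2]
  = (-1)*(-8) - (-2)*(0) + (-4)*(8) = -24
Dz = (-1)*[3*(-18) - (-22)*2] - 4*[2*(-18) - (-22)*2] + (-2)*[2*2 - 3*2]
  = (-1)*(-10) - 4*(8) + (-2)*(-2) = -18
x = Dx/D = -12/6 = -2, y = Dy/D = -24/6 = -4, z = Dz/D = -18/6 = -3
Check eq1: (-1)(-2) + (4)(-4) + (-4)(-3) = -2 = -2 ✓
Check eq2: (2)(-2) + (3)(-4) + (2)(-3) = -22 = -22 ✓
Check eq3: (2)(-2) + (2)(-4) + (2)(-3) = -18 = -18 ✓

x = -2, y = -4, z = -3


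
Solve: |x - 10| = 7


An absolute value equation |expr| = 7 gives two cases:
Case 1: x - 10 = 7
  x = 17, so x = 17
Case 2: x - 10 = -7
  x = 3, so x = 3

x = 3, x = 17


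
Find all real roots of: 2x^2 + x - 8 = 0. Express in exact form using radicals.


Using the quadratic formula: x = (-b ± sqrt(b^2 - 4ac)) / (2a)
Here a = 2, b = 1, c = -8
Discriminant = b^2 - 4ac = 1^2 - 4(2)(-8) = 1 + 64 = 65
Since discriminant = 65 > 0, there are two real roots.
x = (-1 ± sqrt(65)) / 4
Numerically: x ≈ 1.7656 or x ≈ -2.2656

x = (-1 + sqrt(65)) / 4 or x = (-1 - sqrt(65)) / 4


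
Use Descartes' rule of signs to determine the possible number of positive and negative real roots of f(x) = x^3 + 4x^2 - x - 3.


Descartes' rule of signs:

For positive roots, count sign changes in f(x) = x^3 + 4x^2 - x - 3:
Signs of coefficients: +, +, -, -
Number of sign changes: 1
Possible positive real roots: 1

For negative roots, examine f(-x) = -x^3 + 4x^2 + x - 3:
Signs of coefficients: -, +, +, -
Number of sign changes: 2
Possible negative real roots: 2, 0

Positive roots: 1; Negative roots: 2 or 0


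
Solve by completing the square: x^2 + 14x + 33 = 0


Start: x^2 + 14x + 33 = 0
Move constant: x^2 + 14x = -33
Half of 14 is 7, squared is 49
Add 49 to both sides: x^2 + 14x + 49 = 16
(x + 7)^2 = 16
x + 7 = ±4
x = -7 + 4 = -3 or x = -7 - 4 = -11

x = -11, x = -3


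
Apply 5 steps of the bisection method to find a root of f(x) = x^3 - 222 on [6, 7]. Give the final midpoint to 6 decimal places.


f(x) = x^3 - 222
f(6) = -6 < 0
f(7) = 121 > 0

Step 1: midpoint = (6.000000 + 7.000000)/2 = 6.500000
  f(6.500000) = 52.625000
  f(mid) > 0, so root is in [6.000000, 6.500000]

Step 2: midpoint = (6.000000 + 6.500000)/2 = 6.250000
  f(6.250000) = 22.140625
  f(mid) > 0, so root is in [6.000000, 6.250000]

Step 3: midpoint = (6.000000 + 6.250000)/2 = 6.125000
  f(6.125000) = 7.783203
  f(mid) > 0, so root is in [6.000000, 6.125000]

Step 4: midpoint = (6.000000 + 6.125000)/2 = 6.062500
  f(6.062500) = 0.820557
  f(mid) > 0, so root is in [6.000000, 6.062500]

Step 5: midpoint = (6.000000 + 6.062500)/2 = 6.031250
  f(6.031250) = -2.607391
  f(mid) < 0, so root is in [6.031250, 6.062500]

midpoint = 6.031250


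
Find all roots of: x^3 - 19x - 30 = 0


Let p(x) = x^3 - 19x - 30. By the rational root theorem (leading coefficient 1), any rational root is an integer divisor of 30: try ±1, ±2, ... in turn.
Test x = 1: value = -48 ≠ 0.
Test x = -1: value = -12 ≠ 0.
Test x = 2: value = -60 ≠ 0.
Test x = -2: value = 0 ✓, so (x + 2) is a factor.
Synthetic division by (x + 2): bring down 1; 1(-2) + 0 = -2; (-2)(-2) - 19 = -15; (-15)(-2) - 30 = 0 → quotient x^2 - 2x - 15, remainder 0.
Solve the quadratic x^2 - 2x - 15 = 0: discriminant = (-2)^2 - 4(1)(-15) = 4 + 60 = 64.
sqrt(64) = 8, so x = (2 ± 8)/2: x = 5 or x = -3.
Collecting all roots found:

x = -3, x = -2, x = 5


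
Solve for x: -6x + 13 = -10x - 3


Starting with: -6x + 13 = -10x - 3
Move all x terms to left: (-6 + 10)x = -3 - 13
Simplify: 4x = -16
Divide both sides by 4: x = -4

x = -4


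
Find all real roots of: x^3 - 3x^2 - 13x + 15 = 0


Let p(x) = x^3 - 3x^2 - 13x + 15. By the rational root theorem (leading coefficient 1), any rational root is an integer divisor of 15: try ±1, ±2, ... in turn.
Test x = 1: value = 0 ✓, so (x - 1) is a factor.
Synthetic division by (x - 1): bring down 1; 1(1) - 3 = -2; (-2)(1) - 13 = -15; (-15)(1) + 15 = 0 → quotient x^2 - 2x - 15, remainder 0.
Solve the quadratic x^2 - 2x - 15 = 0: discriminant = (-2)^2 - 4(1)(-15) = 4 + 60 = 64.
sqrt(64) = 8, so x = (2 ± 8)/2: x = 5 or x = -3.

x = -3, x = 1, x = 5


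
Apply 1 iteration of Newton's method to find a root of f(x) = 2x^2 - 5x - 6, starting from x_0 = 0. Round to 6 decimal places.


Newton's method: x_(n+1) = x_n - f(x_n)/f'(x_n)
f(x) = 2x^2 - 5x - 6
f'(x) = 4x - 5

Iteration 1:
  f(0.000000) = -6.000000
  f'(0.000000) = -5.000000
  x_1 = 0.000000 - (-6.000000)/(-5.000000) = -1.200000

x_1 = -1.200000


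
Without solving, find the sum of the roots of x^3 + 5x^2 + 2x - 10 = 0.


By Vieta's formulas for x^3 + bx^2 + cx + d = 0:
  r1 + r2 + r3 = -b/a = -5
  r1*r2 + r1*r3 + r2*r3 = c/a = 2
  r1*r2*r3 = -d/a = 10


Sum = -5


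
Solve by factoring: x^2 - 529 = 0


We need two numbers that multiply to -529 and add to 0.
Those numbers are -23 and 23 (since (-23) * 23 = -529 and (-23) + 23 = 0).
So x^2 - 529 = (x - 23)(x + 23) = 0
Setting each factor to zero: x = 23 or x = -23

x = -23, x = 23


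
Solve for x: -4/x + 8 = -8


Subtract 8 from both sides: -4/x = -16
Multiply both sides by x: -4 = -16 * x
Divide by -16: x = 1/4

x = 1/4


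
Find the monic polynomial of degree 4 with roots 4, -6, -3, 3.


A monic polynomial with roots 4, -6, -3, 3 is:
p(x) = (x - 4)(x + 6)(x + 3)(x - 3)
After multiplying by (x - 4): x - 4
After multiplying by (x + 6): x^2 + 2x - 24
After multiplying by (x + 3): x^3 + 5x^2 - 18x - 72
After multiplying by (x - 3): x^4 + 2x^3 - 33x^2 - 18x + 216

x^4 + 2x^3 - 33x^2 - 18x + 216


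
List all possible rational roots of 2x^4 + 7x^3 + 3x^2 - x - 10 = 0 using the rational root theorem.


Rational root theorem: possible roots are ±p/q where:
  p divides the constant term (-10): p ∈ {1, 2, 5, 10}
  q divides the leading coefficient (2): q ∈ {1, 2}

All possible rational roots: -10, -5, -5/2, -2, -1, -1/2, 1/2, 1, 2, 5/2, 5, 10

-10, -5, -5/2, -2, -1, -1/2, 1/2, 1, 2, 5/2, 5, 10


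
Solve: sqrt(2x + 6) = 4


Square both sides: 2x + 6 = 4^2 = 16
2x = 16 - 6 = 10
x = 5
Check: sqrt(2*5 + 6) = sqrt(16) = 4 ✓

x = 5


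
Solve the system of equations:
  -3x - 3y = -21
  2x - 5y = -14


Using Cramer's rule:
Determinant D = (-3)(-5) - (2)(-3) = 15 + 6 = 21
Dx = (-21)(-5) - (-14)(-3) = 105 - 42 = 63
Dy = (-3)(-14) - (2)(-21) = 42 + 42 = 84
x = Dx/D = 63/21 = 3
y = Dy/D = 84/21 = 4

x = 3, y = 4


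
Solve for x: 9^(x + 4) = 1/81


Express both sides with the same base.
1/81 = 9^(-2)
Since the bases match, equate exponents: x + 4 = -2
So x = -2 - (4) = -6

x = -6


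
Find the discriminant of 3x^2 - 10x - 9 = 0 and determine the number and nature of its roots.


For ax^2 + bx + c = 0, discriminant D = b^2 - 4ac
Here a = 3, b = -10, c = -9
D = (-10)^2 - 4(3)(-9) = 100 + 108 = 208

D = 208 > 0 but not a perfect square
The equation has 2 distinct real irrational roots.

Discriminant = 208, 2 distinct real irrational roots


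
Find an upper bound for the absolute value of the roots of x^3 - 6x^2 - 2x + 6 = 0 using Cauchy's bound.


Cauchy's bound: all roots r satisfy |r| <= 1 + max(|a_i/a_n|) for i = 0,...,n-1
where a_n is the leading coefficient.

Coefficients: [1, -6, -2, 6]
Leading coefficient a_n = 1
Ratios |a_i/a_n|: 6, 2, 6
Maximum ratio: 6
Cauchy's bound: |r| <= 1 + 6 = 7

Upper bound = 7


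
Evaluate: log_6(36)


We need the exponent such that 6^? = 36
6^2 = 36
Therefore log_6(36) = 2

2


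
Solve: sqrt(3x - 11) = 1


Square both sides: 3x - 11 = 1^2 = 1
3x = 1 + 11 = 12
x = 4
Check: sqrt(3*4 - 11) = sqrt(1) = 1 ✓

x = 4


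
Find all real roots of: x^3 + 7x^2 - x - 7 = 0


Let p(x) = x^3 + 7x^2 - x - 7. By the rational root theorem (leading coefficient 1), any rational root is an integer divisor of 7: try ±1, ±2, ... in turn.
Test x = 1: value = 0 ✓, so (x - 1) is a factor.
Synthetic division by (x - 1): bring down 1; 1(1) + 7 = 8; 8(1) - 1 = 7; 7(1) - 7 = 0 → quotient x^2 + 8x + 7, remainder 0.
Solve the quadratic x^2 + 8x + 7 = 0: discriminant = 8^2 - 4(1)(7) = 64 - 28 = 36.
sqrt(36) = 6, so x = (-8 ± 6)/2: x = -1 or x = -7.

x = -7, x = -1, x = 1


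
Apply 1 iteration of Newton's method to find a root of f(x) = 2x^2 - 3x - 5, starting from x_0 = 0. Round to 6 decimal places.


Newton's method: x_(n+1) = x_n - f(x_n)/f'(x_n)
f(x) = 2x^2 - 3x - 5
f'(x) = 4x - 3

Iteration 1:
  f(0.000000) = -5.000000
  f'(0.000000) = -3.000000
  x_1 = 0.000000 - (-5.000000)/(-3.000000) = -1.666667

x_1 = -1.666667


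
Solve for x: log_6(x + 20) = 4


Convert to exponential form: x + 20 = 6^4 = 1296
x = 1296 - 20 = 1276
Check: log_6(1276 + 20) = log_6(1296) = log_6(1296) = 4 ✓

x = 1276


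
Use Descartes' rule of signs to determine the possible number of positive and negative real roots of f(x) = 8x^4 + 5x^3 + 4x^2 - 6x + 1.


Descartes' rule of signs:

For positive roots, count sign changes in f(x) = 8x^4 + 5x^3 + 4x^2 - 6x + 1:
Signs of coefficients: +, +, +, -, +
Number of sign changes: 2
Possible positive real roots: 2, 0

For negative roots, examine f(-x) = 8x^4 - 5x^3 + 4x^2 + 6x + 1:
Signs of coefficients: +, -, +, +, +
Number of sign changes: 2
Possible negative real roots: 2, 0

Positive roots: 2 or 0; Negative roots: 2 or 0


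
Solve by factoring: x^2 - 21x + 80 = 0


We need two numbers that multiply to 80 and add to -21.
Those numbers are -16 and -5 (since (-16) * (-5) = 80 and (-16) + (-5) = -21).
So x^2 - 21x + 80 = (x - 16)(x - 5) = 0
Setting each factor to zero: x = 16 or x = 5

x = 5, x = 16


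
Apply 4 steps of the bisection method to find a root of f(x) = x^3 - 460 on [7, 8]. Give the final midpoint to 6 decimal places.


f(x) = x^3 - 460
f(7) = -117 < 0
f(8) = 52 > 0

Step 1: midpoint = (7.000000 + 8.000000)/2 = 7.500000
  f(7.500000) = -38.125000
  f(mid) < 0, so root is in [7.500000, 8.000000]

Step 2: midpoint = (7.500000 + 8.000000)/2 = 7.750000
  f(7.750000) = 5.484375
  f(mid) > 0, so root is in [7.500000, 7.750000]

Step 3: midpoint = (7.500000 + 7.750000)/2 = 7.625000
  f(7.625000) = -16.677734
  f(mid) < 0, so root is in [7.625000, 7.750000]

Step 4: midpoint = (7.625000 + 7.750000)/2 = 7.687500
  f(7.687500) = -5.686768
  f(mid) < 0, so root is in [7.687500, 7.750000]

midpoint = 7.687500


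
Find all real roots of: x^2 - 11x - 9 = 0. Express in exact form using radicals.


Using the quadratic formula: x = (-b ± sqrt(b^2 - 4ac)) / (2a)
Here a = 1, b = -11, c = -9
Discriminant = b^2 - 4ac = (-11)^2 - 4(1)(-9) = 121 + 36 = 157
Since discriminant = 157 > 0, there are two real roots.
x = (11 ± sqrt(157)) / 2
Numerically: x ≈ 11.7650 or x ≈ -0.7650

x = (11 + sqrt(157)) / 2 or x = (11 - sqrt(157)) / 2


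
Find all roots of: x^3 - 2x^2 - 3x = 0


The constant term is 0, so x = 0 is a root. Factor out x:
  x^2 - 2x - 3 = 0
Solve the quadratic x^2 - 2x - 3 = 0: discriminant = (-2)^2 - 4(1)(-3) = 4 + 12 = 16.
sqrt(16) = 4, so x = (2 ± 4)/2: x = 3 or x = -1.
Collecting all roots found:

x = -1, x = 0, x = 3


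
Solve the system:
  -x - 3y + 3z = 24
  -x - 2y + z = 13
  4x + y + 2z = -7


Using Cramer's rule. Expand each determinant along the first row.
D  = (-1)*[(-2)*2 - 1*1] - (-3)*[(-1)*2 - 1*4] + 3*[(-1)*1 - (-2)*4]
  = (-1)*(-5) - (-3)*(-6) + 3*(7) = 8
Dx = 24*[(-2)*2 - 1*1] - (-3)*[13*2 - 1*(-7)] + 3*[13*1 - (-2)*(-7)]
  = 24*(-5) - (-3)*(33) + 3*(-1) = -24
Dy = (-1)*[13*2 - 1*(-7)] - 24*[(-1)*2 - 1*4] + 3*[(-1)*(-7) - 13*4]
  = (-1)*(33) - 24*(-6) + 3*(-45) = -24
Dz = (-1)*[(-2)*(-7) - 13*1] - (-3)*[(-1)*(-7) - 13*4] + 24*[(-1)*1 - (-2)*4]
  = (-1)*(1) - (-3)*(-45) + 24*(7) = 32
x = Dx/D = -24/8 = -3, y = Dy/D = -24/8 = -3, z = Dz/D = 32/8 = 4
Check eq1: (-1)(-3) + (-3)(-3) + (3)(4) = 24 = 24 ✓
Check eq2: (-1)(-3) + (-2)(-3) + (1)(4) = 13 = 13 ✓
Check eq3: (4)(-3) + (1)(-3) + (2)(4) = -7 = -7 ✓

x = -3, y = -3, z = 4


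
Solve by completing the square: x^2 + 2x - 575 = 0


Start: x^2 + 2x - 575 = 0
Move constant: x^2 + 2x = 575
Half of 2 is 1, squared is 1
Add 1 to both sides: x^2 + 2x + 1 = 576
(x + 1)^2 = 576
x + 1 = ±24
x = -1 + 24 = 23 or x = -1 - 24 = -25

x = -25, x = 23


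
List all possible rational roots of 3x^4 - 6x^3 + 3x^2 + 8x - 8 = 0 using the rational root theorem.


Rational root theorem: possible roots are ±p/q where:
  p divides the constant term (-8): p ∈ {1, 2, 4, 8}
  q divides the leading coefficient (3): q ∈ {1, 3}

All possible rational roots: -8, -4, -8/3, -2, -4/3, -1, -2/3, -1/3, 1/3, 2/3, 1, 4/3, 2, 8/3, 4, 8

-8, -4, -8/3, -2, -4/3, -1, -2/3, -1/3, 1/3, 2/3, 1, 4/3, 2, 8/3, 4, 8


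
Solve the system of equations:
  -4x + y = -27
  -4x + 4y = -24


Using Cramer's rule:
Determinant D = (-4)(4) - (-4)(1) = -16 + 4 = -12
Dx = (-27)(4) - (-24)(1) = -108 + 24 = -84
Dy = (-4)(-24) - (-4)(-27) = 96 - 108 = -12
x = Dx/D = -84/-12 = 7
y = Dy/D = -12/-12 = 1

x = 7, y = 1


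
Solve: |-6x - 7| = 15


An absolute value equation |expr| = 15 gives two cases:
Case 1: -6x - 7 = 15
  -6x = 22, so x = -11/3
Case 2: -6x - 7 = -15
  -6x = -8, so x = 4/3

x = -11/3, x = 4/3


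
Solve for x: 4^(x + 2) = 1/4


Express both sides with the same base.
1/4 = 4^(-1)
Since the bases match, equate exponents: x + 2 = -1
So x = -1 - (2) = -3

x = -3


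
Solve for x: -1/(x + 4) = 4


Multiply both sides by (x + 4): -1 = 4(x + 4)
Distribute: -1 = 4x + 16
4x = -1 - 16 = -17
x = -17/4

x = -17/4


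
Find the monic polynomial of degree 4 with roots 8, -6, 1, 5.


A monic polynomial with roots 8, -6, 1, 5 is:
p(x) = (x - 8)(x + 6)(x - 1)(x - 5)
After multiplying by (x - 8): x - 8
After multiplying by (x + 6): x^2 - 2x - 48
After multiplying by (x - 1): x^3 - 3x^2 - 46x + 48
After multiplying by (x - 5): x^4 - 8x^3 - 31x^2 + 278x - 240

x^4 - 8x^3 - 31x^2 + 278x - 240


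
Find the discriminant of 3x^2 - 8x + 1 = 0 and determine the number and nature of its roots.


For ax^2 + bx + c = 0, discriminant D = b^2 - 4ac
Here a = 3, b = -8, c = 1
D = (-8)^2 - 4(3)(1) = 64 - 12 = 52

D = 52 > 0 but not a perfect square
The equation has 2 distinct real irrational roots.

Discriminant = 52, 2 distinct real irrational roots


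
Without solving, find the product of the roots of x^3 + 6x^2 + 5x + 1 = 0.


By Vieta's formulas for x^3 + bx^2 + cx + d = 0:
  r1 + r2 + r3 = -b/a = -6
  r1*r2 + r1*r3 + r2*r3 = c/a = 5
  r1*r2*r3 = -d/a = -1


Product = -1


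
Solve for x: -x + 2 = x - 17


Starting with: -x + 2 = x - 17
Move all x terms to left: (-1 - 1)x = -17 - 2
Simplify: -2x = -19
Divide both sides by -2: x = 19/2

x = 19/2


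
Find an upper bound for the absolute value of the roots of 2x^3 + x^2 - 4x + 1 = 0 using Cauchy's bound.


Cauchy's bound: all roots r satisfy |r| <= 1 + max(|a_i/a_n|) for i = 0,...,n-1
where a_n is the leading coefficient.

Coefficients: [2, 1, -4, 1]
Leading coefficient a_n = 2
Ratios |a_i/a_n|: 1/2, 2, 1/2
Maximum ratio: 2
Cauchy's bound: |r| <= 1 + 2 = 3

Upper bound = 3


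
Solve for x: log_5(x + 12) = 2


Convert to exponential form: x + 12 = 5^2 = 25
x = 25 - 12 = 13
Check: log_5(13 + 12) = log_5(25) = log_5(25) = 2 ✓

x = 13


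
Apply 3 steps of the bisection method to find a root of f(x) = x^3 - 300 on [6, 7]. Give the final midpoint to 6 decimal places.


f(x) = x^3 - 300
f(6) = -84 < 0
f(7) = 43 > 0

Step 1: midpoint = (6.000000 + 7.000000)/2 = 6.500000
  f(6.500000) = -25.375000
  f(mid) < 0, so root is in [6.500000, 7.000000]

Step 2: midpoint = (6.500000 + 7.000000)/2 = 6.750000
  f(6.750000) = 7.546875
  f(mid) > 0, so root is in [6.500000, 6.750000]

Step 3: midpoint = (6.500000 + 6.750000)/2 = 6.625000
  f(6.625000) = -9.224609
  f(mid) < 0, so root is in [6.625000, 6.750000]

midpoint = 6.625000


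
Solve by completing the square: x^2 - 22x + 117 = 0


Start: x^2 - 22x + 117 = 0
Move constant: x^2 - 22x = -117
Half of -22 is -11, squared is 121
Add 121 to both sides: x^2 - 22x + 121 = 4
(x - 11)^2 = 4
x - 11 = ±2
x = 11 + 2 = 13 or x = 11 - 2 = 9

x = 9, x = 13


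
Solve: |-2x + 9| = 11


An absolute value equation |expr| = 11 gives two cases:
Case 1: -2x + 9 = 11
  -2x = 2, so x = -1
Case 2: -2x + 9 = -11
  -2x = -20, so x = 10

x = -1, x = 10


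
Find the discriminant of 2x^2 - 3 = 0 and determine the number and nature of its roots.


For ax^2 + bx + c = 0, discriminant D = b^2 - 4ac
Here a = 2, b = 0, c = -3
D = (0)^2 - 4(2)(-3) = 0 + 24 = 24

D = 24 > 0 but not a perfect square
The equation has 2 distinct real irrational roots.

Discriminant = 24, 2 distinct real irrational roots


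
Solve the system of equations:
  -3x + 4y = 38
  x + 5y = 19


Using Cramer's rule:
Determinant D = (-3)(5) - (1)(4) = -15 - 4 = -19
Dx = (38)(5) - (19)(4) = 190 - 76 = 114
Dy = (-3)(19) - (1)(38) = -57 - 38 = -95
x = Dx/D = 114/-19 = -6
y = Dy/D = -95/-19 = 5

x = -6, y = 5
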